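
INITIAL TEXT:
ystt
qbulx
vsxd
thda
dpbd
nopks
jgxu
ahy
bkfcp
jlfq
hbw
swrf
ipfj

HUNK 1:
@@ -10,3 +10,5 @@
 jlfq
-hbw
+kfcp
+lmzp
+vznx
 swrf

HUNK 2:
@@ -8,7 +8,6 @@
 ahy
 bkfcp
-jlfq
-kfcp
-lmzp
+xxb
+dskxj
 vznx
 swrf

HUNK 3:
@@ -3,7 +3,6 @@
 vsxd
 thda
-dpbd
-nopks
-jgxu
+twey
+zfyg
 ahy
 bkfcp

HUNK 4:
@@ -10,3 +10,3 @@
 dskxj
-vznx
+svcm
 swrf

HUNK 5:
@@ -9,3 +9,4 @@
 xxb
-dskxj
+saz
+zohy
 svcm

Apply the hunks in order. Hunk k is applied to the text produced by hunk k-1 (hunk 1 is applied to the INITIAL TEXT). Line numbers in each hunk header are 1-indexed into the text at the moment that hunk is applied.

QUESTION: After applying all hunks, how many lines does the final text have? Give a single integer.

Answer: 14

Derivation:
Hunk 1: at line 10 remove [hbw] add [kfcp,lmzp,vznx] -> 15 lines: ystt qbulx vsxd thda dpbd nopks jgxu ahy bkfcp jlfq kfcp lmzp vznx swrf ipfj
Hunk 2: at line 8 remove [jlfq,kfcp,lmzp] add [xxb,dskxj] -> 14 lines: ystt qbulx vsxd thda dpbd nopks jgxu ahy bkfcp xxb dskxj vznx swrf ipfj
Hunk 3: at line 3 remove [dpbd,nopks,jgxu] add [twey,zfyg] -> 13 lines: ystt qbulx vsxd thda twey zfyg ahy bkfcp xxb dskxj vznx swrf ipfj
Hunk 4: at line 10 remove [vznx] add [svcm] -> 13 lines: ystt qbulx vsxd thda twey zfyg ahy bkfcp xxb dskxj svcm swrf ipfj
Hunk 5: at line 9 remove [dskxj] add [saz,zohy] -> 14 lines: ystt qbulx vsxd thda twey zfyg ahy bkfcp xxb saz zohy svcm swrf ipfj
Final line count: 14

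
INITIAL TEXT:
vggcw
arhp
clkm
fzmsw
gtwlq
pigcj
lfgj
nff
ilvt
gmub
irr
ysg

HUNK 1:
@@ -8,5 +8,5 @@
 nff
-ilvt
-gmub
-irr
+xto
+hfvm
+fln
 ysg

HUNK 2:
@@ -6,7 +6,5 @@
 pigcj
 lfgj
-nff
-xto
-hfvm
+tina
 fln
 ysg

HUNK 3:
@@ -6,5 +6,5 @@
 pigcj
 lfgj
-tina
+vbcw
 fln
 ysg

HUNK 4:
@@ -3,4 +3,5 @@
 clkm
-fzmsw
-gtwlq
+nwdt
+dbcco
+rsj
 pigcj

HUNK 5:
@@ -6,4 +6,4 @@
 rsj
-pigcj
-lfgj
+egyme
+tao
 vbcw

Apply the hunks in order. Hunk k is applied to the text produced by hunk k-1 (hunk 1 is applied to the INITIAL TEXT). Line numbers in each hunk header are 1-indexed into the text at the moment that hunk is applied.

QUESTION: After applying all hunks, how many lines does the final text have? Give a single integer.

Hunk 1: at line 8 remove [ilvt,gmub,irr] add [xto,hfvm,fln] -> 12 lines: vggcw arhp clkm fzmsw gtwlq pigcj lfgj nff xto hfvm fln ysg
Hunk 2: at line 6 remove [nff,xto,hfvm] add [tina] -> 10 lines: vggcw arhp clkm fzmsw gtwlq pigcj lfgj tina fln ysg
Hunk 3: at line 6 remove [tina] add [vbcw] -> 10 lines: vggcw arhp clkm fzmsw gtwlq pigcj lfgj vbcw fln ysg
Hunk 4: at line 3 remove [fzmsw,gtwlq] add [nwdt,dbcco,rsj] -> 11 lines: vggcw arhp clkm nwdt dbcco rsj pigcj lfgj vbcw fln ysg
Hunk 5: at line 6 remove [pigcj,lfgj] add [egyme,tao] -> 11 lines: vggcw arhp clkm nwdt dbcco rsj egyme tao vbcw fln ysg
Final line count: 11

Answer: 11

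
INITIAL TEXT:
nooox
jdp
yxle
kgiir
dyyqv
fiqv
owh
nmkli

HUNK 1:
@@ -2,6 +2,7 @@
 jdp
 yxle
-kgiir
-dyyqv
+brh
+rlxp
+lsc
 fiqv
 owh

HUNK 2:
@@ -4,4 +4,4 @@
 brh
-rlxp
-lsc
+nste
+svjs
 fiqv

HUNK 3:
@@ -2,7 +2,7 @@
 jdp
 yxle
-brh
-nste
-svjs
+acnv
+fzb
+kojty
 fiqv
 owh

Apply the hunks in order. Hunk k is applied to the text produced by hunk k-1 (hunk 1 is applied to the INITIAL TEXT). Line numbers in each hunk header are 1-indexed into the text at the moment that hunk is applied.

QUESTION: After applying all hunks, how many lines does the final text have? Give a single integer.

Answer: 9

Derivation:
Hunk 1: at line 2 remove [kgiir,dyyqv] add [brh,rlxp,lsc] -> 9 lines: nooox jdp yxle brh rlxp lsc fiqv owh nmkli
Hunk 2: at line 4 remove [rlxp,lsc] add [nste,svjs] -> 9 lines: nooox jdp yxle brh nste svjs fiqv owh nmkli
Hunk 3: at line 2 remove [brh,nste,svjs] add [acnv,fzb,kojty] -> 9 lines: nooox jdp yxle acnv fzb kojty fiqv owh nmkli
Final line count: 9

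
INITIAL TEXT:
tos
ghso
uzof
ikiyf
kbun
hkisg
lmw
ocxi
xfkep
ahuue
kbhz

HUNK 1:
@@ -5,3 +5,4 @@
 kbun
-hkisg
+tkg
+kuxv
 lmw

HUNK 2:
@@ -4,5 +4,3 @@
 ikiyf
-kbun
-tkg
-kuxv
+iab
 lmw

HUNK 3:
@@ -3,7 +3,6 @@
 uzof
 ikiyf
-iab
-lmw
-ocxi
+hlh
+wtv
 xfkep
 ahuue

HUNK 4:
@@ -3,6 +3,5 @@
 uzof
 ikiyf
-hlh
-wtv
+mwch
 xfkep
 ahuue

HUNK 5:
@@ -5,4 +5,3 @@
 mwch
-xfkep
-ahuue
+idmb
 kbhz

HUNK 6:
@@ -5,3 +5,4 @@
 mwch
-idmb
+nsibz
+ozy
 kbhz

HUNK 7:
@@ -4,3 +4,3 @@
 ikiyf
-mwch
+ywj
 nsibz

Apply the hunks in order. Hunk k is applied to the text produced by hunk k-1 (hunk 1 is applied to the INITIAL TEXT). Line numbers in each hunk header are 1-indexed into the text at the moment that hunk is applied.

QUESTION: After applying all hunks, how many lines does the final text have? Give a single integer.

Answer: 8

Derivation:
Hunk 1: at line 5 remove [hkisg] add [tkg,kuxv] -> 12 lines: tos ghso uzof ikiyf kbun tkg kuxv lmw ocxi xfkep ahuue kbhz
Hunk 2: at line 4 remove [kbun,tkg,kuxv] add [iab] -> 10 lines: tos ghso uzof ikiyf iab lmw ocxi xfkep ahuue kbhz
Hunk 3: at line 3 remove [iab,lmw,ocxi] add [hlh,wtv] -> 9 lines: tos ghso uzof ikiyf hlh wtv xfkep ahuue kbhz
Hunk 4: at line 3 remove [hlh,wtv] add [mwch] -> 8 lines: tos ghso uzof ikiyf mwch xfkep ahuue kbhz
Hunk 5: at line 5 remove [xfkep,ahuue] add [idmb] -> 7 lines: tos ghso uzof ikiyf mwch idmb kbhz
Hunk 6: at line 5 remove [idmb] add [nsibz,ozy] -> 8 lines: tos ghso uzof ikiyf mwch nsibz ozy kbhz
Hunk 7: at line 4 remove [mwch] add [ywj] -> 8 lines: tos ghso uzof ikiyf ywj nsibz ozy kbhz
Final line count: 8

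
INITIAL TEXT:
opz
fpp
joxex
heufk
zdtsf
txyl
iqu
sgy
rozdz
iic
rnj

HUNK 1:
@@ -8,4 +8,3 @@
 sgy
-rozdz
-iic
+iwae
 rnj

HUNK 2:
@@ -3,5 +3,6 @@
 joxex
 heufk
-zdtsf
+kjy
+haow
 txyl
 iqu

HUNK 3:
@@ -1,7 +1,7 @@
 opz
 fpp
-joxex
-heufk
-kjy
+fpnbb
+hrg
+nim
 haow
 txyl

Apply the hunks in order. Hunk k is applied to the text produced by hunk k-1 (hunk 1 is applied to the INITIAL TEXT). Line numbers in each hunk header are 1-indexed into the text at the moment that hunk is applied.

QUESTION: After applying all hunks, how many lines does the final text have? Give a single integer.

Hunk 1: at line 8 remove [rozdz,iic] add [iwae] -> 10 lines: opz fpp joxex heufk zdtsf txyl iqu sgy iwae rnj
Hunk 2: at line 3 remove [zdtsf] add [kjy,haow] -> 11 lines: opz fpp joxex heufk kjy haow txyl iqu sgy iwae rnj
Hunk 3: at line 1 remove [joxex,heufk,kjy] add [fpnbb,hrg,nim] -> 11 lines: opz fpp fpnbb hrg nim haow txyl iqu sgy iwae rnj
Final line count: 11

Answer: 11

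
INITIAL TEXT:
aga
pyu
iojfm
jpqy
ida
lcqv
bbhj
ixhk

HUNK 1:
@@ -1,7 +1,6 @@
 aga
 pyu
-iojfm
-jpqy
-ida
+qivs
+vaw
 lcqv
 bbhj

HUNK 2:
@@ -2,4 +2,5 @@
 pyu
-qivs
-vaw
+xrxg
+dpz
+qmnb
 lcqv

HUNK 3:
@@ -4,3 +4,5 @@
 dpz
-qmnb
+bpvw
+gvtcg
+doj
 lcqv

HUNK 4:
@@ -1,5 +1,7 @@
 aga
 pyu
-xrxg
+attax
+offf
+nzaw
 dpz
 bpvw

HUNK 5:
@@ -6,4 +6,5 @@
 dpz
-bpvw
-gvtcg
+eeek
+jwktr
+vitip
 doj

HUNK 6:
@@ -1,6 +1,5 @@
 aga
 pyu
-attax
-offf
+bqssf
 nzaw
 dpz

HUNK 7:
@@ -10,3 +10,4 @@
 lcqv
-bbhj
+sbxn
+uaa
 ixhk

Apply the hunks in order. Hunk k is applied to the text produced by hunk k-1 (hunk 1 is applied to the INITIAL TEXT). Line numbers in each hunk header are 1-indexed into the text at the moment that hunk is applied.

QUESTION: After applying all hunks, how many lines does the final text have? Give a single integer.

Hunk 1: at line 1 remove [iojfm,jpqy,ida] add [qivs,vaw] -> 7 lines: aga pyu qivs vaw lcqv bbhj ixhk
Hunk 2: at line 2 remove [qivs,vaw] add [xrxg,dpz,qmnb] -> 8 lines: aga pyu xrxg dpz qmnb lcqv bbhj ixhk
Hunk 3: at line 4 remove [qmnb] add [bpvw,gvtcg,doj] -> 10 lines: aga pyu xrxg dpz bpvw gvtcg doj lcqv bbhj ixhk
Hunk 4: at line 1 remove [xrxg] add [attax,offf,nzaw] -> 12 lines: aga pyu attax offf nzaw dpz bpvw gvtcg doj lcqv bbhj ixhk
Hunk 5: at line 6 remove [bpvw,gvtcg] add [eeek,jwktr,vitip] -> 13 lines: aga pyu attax offf nzaw dpz eeek jwktr vitip doj lcqv bbhj ixhk
Hunk 6: at line 1 remove [attax,offf] add [bqssf] -> 12 lines: aga pyu bqssf nzaw dpz eeek jwktr vitip doj lcqv bbhj ixhk
Hunk 7: at line 10 remove [bbhj] add [sbxn,uaa] -> 13 lines: aga pyu bqssf nzaw dpz eeek jwktr vitip doj lcqv sbxn uaa ixhk
Final line count: 13

Answer: 13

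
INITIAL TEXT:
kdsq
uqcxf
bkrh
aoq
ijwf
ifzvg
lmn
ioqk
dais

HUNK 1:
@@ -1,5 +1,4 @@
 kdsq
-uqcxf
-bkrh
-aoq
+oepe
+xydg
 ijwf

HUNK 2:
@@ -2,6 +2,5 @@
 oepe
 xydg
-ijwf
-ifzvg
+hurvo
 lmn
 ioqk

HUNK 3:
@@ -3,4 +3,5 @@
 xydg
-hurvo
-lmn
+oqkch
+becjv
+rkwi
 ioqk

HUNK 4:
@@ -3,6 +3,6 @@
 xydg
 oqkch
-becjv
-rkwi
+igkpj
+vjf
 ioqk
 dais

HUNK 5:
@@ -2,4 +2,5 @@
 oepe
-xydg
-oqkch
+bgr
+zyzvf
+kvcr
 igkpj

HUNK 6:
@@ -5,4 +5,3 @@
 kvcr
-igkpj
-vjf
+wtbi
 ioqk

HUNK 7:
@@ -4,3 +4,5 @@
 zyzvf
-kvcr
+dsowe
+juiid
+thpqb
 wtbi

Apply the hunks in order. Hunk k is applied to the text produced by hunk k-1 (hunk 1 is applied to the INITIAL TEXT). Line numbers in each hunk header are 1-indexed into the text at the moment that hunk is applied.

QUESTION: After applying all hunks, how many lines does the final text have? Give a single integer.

Answer: 10

Derivation:
Hunk 1: at line 1 remove [uqcxf,bkrh,aoq] add [oepe,xydg] -> 8 lines: kdsq oepe xydg ijwf ifzvg lmn ioqk dais
Hunk 2: at line 2 remove [ijwf,ifzvg] add [hurvo] -> 7 lines: kdsq oepe xydg hurvo lmn ioqk dais
Hunk 3: at line 3 remove [hurvo,lmn] add [oqkch,becjv,rkwi] -> 8 lines: kdsq oepe xydg oqkch becjv rkwi ioqk dais
Hunk 4: at line 3 remove [becjv,rkwi] add [igkpj,vjf] -> 8 lines: kdsq oepe xydg oqkch igkpj vjf ioqk dais
Hunk 5: at line 2 remove [xydg,oqkch] add [bgr,zyzvf,kvcr] -> 9 lines: kdsq oepe bgr zyzvf kvcr igkpj vjf ioqk dais
Hunk 6: at line 5 remove [igkpj,vjf] add [wtbi] -> 8 lines: kdsq oepe bgr zyzvf kvcr wtbi ioqk dais
Hunk 7: at line 4 remove [kvcr] add [dsowe,juiid,thpqb] -> 10 lines: kdsq oepe bgr zyzvf dsowe juiid thpqb wtbi ioqk dais
Final line count: 10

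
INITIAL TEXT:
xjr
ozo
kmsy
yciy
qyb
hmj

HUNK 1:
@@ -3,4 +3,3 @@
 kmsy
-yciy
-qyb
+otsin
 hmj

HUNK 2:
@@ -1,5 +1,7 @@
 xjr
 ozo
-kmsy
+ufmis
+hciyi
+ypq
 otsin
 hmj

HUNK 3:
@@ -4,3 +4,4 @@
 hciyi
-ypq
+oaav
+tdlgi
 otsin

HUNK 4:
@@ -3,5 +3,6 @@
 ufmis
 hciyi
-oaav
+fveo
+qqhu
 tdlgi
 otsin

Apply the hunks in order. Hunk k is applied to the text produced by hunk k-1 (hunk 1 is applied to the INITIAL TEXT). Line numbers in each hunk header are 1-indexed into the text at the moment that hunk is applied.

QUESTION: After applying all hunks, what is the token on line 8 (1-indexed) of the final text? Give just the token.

Answer: otsin

Derivation:
Hunk 1: at line 3 remove [yciy,qyb] add [otsin] -> 5 lines: xjr ozo kmsy otsin hmj
Hunk 2: at line 1 remove [kmsy] add [ufmis,hciyi,ypq] -> 7 lines: xjr ozo ufmis hciyi ypq otsin hmj
Hunk 3: at line 4 remove [ypq] add [oaav,tdlgi] -> 8 lines: xjr ozo ufmis hciyi oaav tdlgi otsin hmj
Hunk 4: at line 3 remove [oaav] add [fveo,qqhu] -> 9 lines: xjr ozo ufmis hciyi fveo qqhu tdlgi otsin hmj
Final line 8: otsin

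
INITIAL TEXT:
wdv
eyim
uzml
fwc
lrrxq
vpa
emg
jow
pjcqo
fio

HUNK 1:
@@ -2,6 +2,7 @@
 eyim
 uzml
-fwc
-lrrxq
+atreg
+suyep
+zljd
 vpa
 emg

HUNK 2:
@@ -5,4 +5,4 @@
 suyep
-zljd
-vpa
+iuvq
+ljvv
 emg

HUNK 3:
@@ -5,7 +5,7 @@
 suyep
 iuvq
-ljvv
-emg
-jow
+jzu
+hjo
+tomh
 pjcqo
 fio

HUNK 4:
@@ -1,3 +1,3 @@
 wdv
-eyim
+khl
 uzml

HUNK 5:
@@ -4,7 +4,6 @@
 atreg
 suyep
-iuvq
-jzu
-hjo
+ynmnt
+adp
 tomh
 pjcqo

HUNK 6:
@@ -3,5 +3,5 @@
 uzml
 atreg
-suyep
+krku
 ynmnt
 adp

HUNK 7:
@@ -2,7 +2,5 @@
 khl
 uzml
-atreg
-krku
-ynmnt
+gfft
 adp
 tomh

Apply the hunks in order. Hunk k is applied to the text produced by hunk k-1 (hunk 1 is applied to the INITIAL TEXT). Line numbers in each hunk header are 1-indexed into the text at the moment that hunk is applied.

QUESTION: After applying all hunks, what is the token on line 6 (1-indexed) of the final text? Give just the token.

Hunk 1: at line 2 remove [fwc,lrrxq] add [atreg,suyep,zljd] -> 11 lines: wdv eyim uzml atreg suyep zljd vpa emg jow pjcqo fio
Hunk 2: at line 5 remove [zljd,vpa] add [iuvq,ljvv] -> 11 lines: wdv eyim uzml atreg suyep iuvq ljvv emg jow pjcqo fio
Hunk 3: at line 5 remove [ljvv,emg,jow] add [jzu,hjo,tomh] -> 11 lines: wdv eyim uzml atreg suyep iuvq jzu hjo tomh pjcqo fio
Hunk 4: at line 1 remove [eyim] add [khl] -> 11 lines: wdv khl uzml atreg suyep iuvq jzu hjo tomh pjcqo fio
Hunk 5: at line 4 remove [iuvq,jzu,hjo] add [ynmnt,adp] -> 10 lines: wdv khl uzml atreg suyep ynmnt adp tomh pjcqo fio
Hunk 6: at line 3 remove [suyep] add [krku] -> 10 lines: wdv khl uzml atreg krku ynmnt adp tomh pjcqo fio
Hunk 7: at line 2 remove [atreg,krku,ynmnt] add [gfft] -> 8 lines: wdv khl uzml gfft adp tomh pjcqo fio
Final line 6: tomh

Answer: tomh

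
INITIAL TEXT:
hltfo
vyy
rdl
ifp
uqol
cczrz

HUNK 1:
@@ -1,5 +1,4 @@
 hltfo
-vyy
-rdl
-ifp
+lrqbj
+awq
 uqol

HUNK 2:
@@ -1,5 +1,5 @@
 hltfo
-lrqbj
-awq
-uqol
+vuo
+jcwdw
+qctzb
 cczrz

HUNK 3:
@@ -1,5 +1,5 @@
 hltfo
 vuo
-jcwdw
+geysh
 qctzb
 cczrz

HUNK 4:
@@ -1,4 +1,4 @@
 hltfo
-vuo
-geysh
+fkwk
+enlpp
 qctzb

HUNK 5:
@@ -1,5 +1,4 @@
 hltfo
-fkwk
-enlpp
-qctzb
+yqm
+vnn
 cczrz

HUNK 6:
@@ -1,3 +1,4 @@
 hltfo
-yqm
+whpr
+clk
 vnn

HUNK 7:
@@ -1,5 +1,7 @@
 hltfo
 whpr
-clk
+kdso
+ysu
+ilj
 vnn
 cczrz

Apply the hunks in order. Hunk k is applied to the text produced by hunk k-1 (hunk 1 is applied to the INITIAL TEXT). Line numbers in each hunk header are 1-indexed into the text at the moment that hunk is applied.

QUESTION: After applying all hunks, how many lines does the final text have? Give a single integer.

Hunk 1: at line 1 remove [vyy,rdl,ifp] add [lrqbj,awq] -> 5 lines: hltfo lrqbj awq uqol cczrz
Hunk 2: at line 1 remove [lrqbj,awq,uqol] add [vuo,jcwdw,qctzb] -> 5 lines: hltfo vuo jcwdw qctzb cczrz
Hunk 3: at line 1 remove [jcwdw] add [geysh] -> 5 lines: hltfo vuo geysh qctzb cczrz
Hunk 4: at line 1 remove [vuo,geysh] add [fkwk,enlpp] -> 5 lines: hltfo fkwk enlpp qctzb cczrz
Hunk 5: at line 1 remove [fkwk,enlpp,qctzb] add [yqm,vnn] -> 4 lines: hltfo yqm vnn cczrz
Hunk 6: at line 1 remove [yqm] add [whpr,clk] -> 5 lines: hltfo whpr clk vnn cczrz
Hunk 7: at line 1 remove [clk] add [kdso,ysu,ilj] -> 7 lines: hltfo whpr kdso ysu ilj vnn cczrz
Final line count: 7

Answer: 7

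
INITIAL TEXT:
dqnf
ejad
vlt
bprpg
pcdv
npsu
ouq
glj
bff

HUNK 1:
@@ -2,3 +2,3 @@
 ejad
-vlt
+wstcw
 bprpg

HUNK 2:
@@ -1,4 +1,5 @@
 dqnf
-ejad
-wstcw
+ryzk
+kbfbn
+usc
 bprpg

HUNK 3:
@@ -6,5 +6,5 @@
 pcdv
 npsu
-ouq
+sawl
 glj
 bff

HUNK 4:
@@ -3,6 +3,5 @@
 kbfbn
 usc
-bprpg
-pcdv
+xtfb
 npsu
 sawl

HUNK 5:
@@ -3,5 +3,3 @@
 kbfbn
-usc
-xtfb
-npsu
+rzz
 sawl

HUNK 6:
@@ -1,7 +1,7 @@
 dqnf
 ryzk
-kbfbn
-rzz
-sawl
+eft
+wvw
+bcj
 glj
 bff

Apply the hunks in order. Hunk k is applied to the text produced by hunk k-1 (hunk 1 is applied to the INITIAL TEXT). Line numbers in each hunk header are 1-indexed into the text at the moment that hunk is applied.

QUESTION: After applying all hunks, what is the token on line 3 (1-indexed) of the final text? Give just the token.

Hunk 1: at line 2 remove [vlt] add [wstcw] -> 9 lines: dqnf ejad wstcw bprpg pcdv npsu ouq glj bff
Hunk 2: at line 1 remove [ejad,wstcw] add [ryzk,kbfbn,usc] -> 10 lines: dqnf ryzk kbfbn usc bprpg pcdv npsu ouq glj bff
Hunk 3: at line 6 remove [ouq] add [sawl] -> 10 lines: dqnf ryzk kbfbn usc bprpg pcdv npsu sawl glj bff
Hunk 4: at line 3 remove [bprpg,pcdv] add [xtfb] -> 9 lines: dqnf ryzk kbfbn usc xtfb npsu sawl glj bff
Hunk 5: at line 3 remove [usc,xtfb,npsu] add [rzz] -> 7 lines: dqnf ryzk kbfbn rzz sawl glj bff
Hunk 6: at line 1 remove [kbfbn,rzz,sawl] add [eft,wvw,bcj] -> 7 lines: dqnf ryzk eft wvw bcj glj bff
Final line 3: eft

Answer: eft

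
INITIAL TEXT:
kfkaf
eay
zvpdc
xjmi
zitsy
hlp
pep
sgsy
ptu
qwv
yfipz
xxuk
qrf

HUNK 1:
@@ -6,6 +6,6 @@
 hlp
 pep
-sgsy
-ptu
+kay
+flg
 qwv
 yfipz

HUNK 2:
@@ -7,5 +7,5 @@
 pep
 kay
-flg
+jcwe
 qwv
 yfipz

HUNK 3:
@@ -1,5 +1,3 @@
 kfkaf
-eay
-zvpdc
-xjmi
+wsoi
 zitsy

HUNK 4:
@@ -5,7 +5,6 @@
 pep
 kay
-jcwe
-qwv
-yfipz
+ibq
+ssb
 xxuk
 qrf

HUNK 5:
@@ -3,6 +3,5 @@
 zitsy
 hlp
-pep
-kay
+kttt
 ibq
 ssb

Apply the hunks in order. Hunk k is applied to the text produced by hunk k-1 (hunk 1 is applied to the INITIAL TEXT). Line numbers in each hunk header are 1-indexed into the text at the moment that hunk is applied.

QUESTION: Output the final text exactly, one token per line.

Answer: kfkaf
wsoi
zitsy
hlp
kttt
ibq
ssb
xxuk
qrf

Derivation:
Hunk 1: at line 6 remove [sgsy,ptu] add [kay,flg] -> 13 lines: kfkaf eay zvpdc xjmi zitsy hlp pep kay flg qwv yfipz xxuk qrf
Hunk 2: at line 7 remove [flg] add [jcwe] -> 13 lines: kfkaf eay zvpdc xjmi zitsy hlp pep kay jcwe qwv yfipz xxuk qrf
Hunk 3: at line 1 remove [eay,zvpdc,xjmi] add [wsoi] -> 11 lines: kfkaf wsoi zitsy hlp pep kay jcwe qwv yfipz xxuk qrf
Hunk 4: at line 5 remove [jcwe,qwv,yfipz] add [ibq,ssb] -> 10 lines: kfkaf wsoi zitsy hlp pep kay ibq ssb xxuk qrf
Hunk 5: at line 3 remove [pep,kay] add [kttt] -> 9 lines: kfkaf wsoi zitsy hlp kttt ibq ssb xxuk qrf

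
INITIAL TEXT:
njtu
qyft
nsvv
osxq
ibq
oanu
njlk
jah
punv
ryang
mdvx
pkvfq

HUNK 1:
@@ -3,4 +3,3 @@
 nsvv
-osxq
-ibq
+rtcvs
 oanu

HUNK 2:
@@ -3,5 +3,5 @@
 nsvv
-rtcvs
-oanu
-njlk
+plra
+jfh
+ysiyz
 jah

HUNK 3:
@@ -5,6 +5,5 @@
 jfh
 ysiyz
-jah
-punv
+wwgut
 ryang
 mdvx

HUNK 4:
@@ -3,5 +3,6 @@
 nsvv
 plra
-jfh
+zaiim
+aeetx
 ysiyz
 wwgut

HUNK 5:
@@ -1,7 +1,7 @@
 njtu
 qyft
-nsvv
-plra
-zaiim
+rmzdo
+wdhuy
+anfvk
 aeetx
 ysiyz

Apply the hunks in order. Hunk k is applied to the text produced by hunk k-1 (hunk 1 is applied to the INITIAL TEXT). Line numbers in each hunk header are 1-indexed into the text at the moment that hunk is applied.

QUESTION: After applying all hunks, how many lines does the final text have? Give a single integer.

Hunk 1: at line 3 remove [osxq,ibq] add [rtcvs] -> 11 lines: njtu qyft nsvv rtcvs oanu njlk jah punv ryang mdvx pkvfq
Hunk 2: at line 3 remove [rtcvs,oanu,njlk] add [plra,jfh,ysiyz] -> 11 lines: njtu qyft nsvv plra jfh ysiyz jah punv ryang mdvx pkvfq
Hunk 3: at line 5 remove [jah,punv] add [wwgut] -> 10 lines: njtu qyft nsvv plra jfh ysiyz wwgut ryang mdvx pkvfq
Hunk 4: at line 3 remove [jfh] add [zaiim,aeetx] -> 11 lines: njtu qyft nsvv plra zaiim aeetx ysiyz wwgut ryang mdvx pkvfq
Hunk 5: at line 1 remove [nsvv,plra,zaiim] add [rmzdo,wdhuy,anfvk] -> 11 lines: njtu qyft rmzdo wdhuy anfvk aeetx ysiyz wwgut ryang mdvx pkvfq
Final line count: 11

Answer: 11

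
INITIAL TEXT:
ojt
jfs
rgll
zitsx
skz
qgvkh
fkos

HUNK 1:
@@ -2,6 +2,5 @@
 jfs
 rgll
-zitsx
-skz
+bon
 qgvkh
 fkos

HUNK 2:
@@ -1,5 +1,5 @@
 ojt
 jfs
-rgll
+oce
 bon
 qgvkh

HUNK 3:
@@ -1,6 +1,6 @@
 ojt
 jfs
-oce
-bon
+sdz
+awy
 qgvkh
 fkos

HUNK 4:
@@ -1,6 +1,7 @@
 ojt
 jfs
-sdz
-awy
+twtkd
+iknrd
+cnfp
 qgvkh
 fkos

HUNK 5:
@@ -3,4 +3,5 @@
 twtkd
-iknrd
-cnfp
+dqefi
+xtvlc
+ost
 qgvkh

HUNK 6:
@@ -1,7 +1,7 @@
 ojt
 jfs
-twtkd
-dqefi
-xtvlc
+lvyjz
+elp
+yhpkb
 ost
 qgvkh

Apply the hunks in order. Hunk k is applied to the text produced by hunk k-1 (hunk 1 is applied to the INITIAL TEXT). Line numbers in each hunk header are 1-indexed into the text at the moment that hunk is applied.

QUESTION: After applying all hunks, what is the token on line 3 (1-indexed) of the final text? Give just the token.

Answer: lvyjz

Derivation:
Hunk 1: at line 2 remove [zitsx,skz] add [bon] -> 6 lines: ojt jfs rgll bon qgvkh fkos
Hunk 2: at line 1 remove [rgll] add [oce] -> 6 lines: ojt jfs oce bon qgvkh fkos
Hunk 3: at line 1 remove [oce,bon] add [sdz,awy] -> 6 lines: ojt jfs sdz awy qgvkh fkos
Hunk 4: at line 1 remove [sdz,awy] add [twtkd,iknrd,cnfp] -> 7 lines: ojt jfs twtkd iknrd cnfp qgvkh fkos
Hunk 5: at line 3 remove [iknrd,cnfp] add [dqefi,xtvlc,ost] -> 8 lines: ojt jfs twtkd dqefi xtvlc ost qgvkh fkos
Hunk 6: at line 1 remove [twtkd,dqefi,xtvlc] add [lvyjz,elp,yhpkb] -> 8 lines: ojt jfs lvyjz elp yhpkb ost qgvkh fkos
Final line 3: lvyjz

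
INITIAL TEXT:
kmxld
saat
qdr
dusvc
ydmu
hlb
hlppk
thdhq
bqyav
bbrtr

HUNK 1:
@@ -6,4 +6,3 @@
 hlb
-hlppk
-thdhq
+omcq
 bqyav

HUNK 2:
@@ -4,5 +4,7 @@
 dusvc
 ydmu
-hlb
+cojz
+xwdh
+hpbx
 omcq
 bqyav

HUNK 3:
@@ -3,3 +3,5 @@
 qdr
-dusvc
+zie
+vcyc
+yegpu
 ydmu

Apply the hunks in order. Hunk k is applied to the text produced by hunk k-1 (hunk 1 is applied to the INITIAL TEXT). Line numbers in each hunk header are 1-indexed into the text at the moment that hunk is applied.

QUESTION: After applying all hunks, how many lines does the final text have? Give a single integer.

Answer: 13

Derivation:
Hunk 1: at line 6 remove [hlppk,thdhq] add [omcq] -> 9 lines: kmxld saat qdr dusvc ydmu hlb omcq bqyav bbrtr
Hunk 2: at line 4 remove [hlb] add [cojz,xwdh,hpbx] -> 11 lines: kmxld saat qdr dusvc ydmu cojz xwdh hpbx omcq bqyav bbrtr
Hunk 3: at line 3 remove [dusvc] add [zie,vcyc,yegpu] -> 13 lines: kmxld saat qdr zie vcyc yegpu ydmu cojz xwdh hpbx omcq bqyav bbrtr
Final line count: 13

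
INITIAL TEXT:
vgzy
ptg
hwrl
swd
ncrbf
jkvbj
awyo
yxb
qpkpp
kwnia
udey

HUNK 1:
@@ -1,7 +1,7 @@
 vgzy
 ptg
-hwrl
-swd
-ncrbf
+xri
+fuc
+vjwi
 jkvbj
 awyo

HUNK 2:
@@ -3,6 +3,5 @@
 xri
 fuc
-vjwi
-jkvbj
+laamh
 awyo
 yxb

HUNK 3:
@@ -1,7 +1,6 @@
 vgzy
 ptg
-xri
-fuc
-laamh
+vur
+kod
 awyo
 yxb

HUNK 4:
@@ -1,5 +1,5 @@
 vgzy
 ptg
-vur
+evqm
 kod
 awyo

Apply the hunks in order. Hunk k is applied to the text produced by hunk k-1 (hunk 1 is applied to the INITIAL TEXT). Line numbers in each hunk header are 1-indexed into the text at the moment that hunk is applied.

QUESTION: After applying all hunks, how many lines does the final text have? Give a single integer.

Hunk 1: at line 1 remove [hwrl,swd,ncrbf] add [xri,fuc,vjwi] -> 11 lines: vgzy ptg xri fuc vjwi jkvbj awyo yxb qpkpp kwnia udey
Hunk 2: at line 3 remove [vjwi,jkvbj] add [laamh] -> 10 lines: vgzy ptg xri fuc laamh awyo yxb qpkpp kwnia udey
Hunk 3: at line 1 remove [xri,fuc,laamh] add [vur,kod] -> 9 lines: vgzy ptg vur kod awyo yxb qpkpp kwnia udey
Hunk 4: at line 1 remove [vur] add [evqm] -> 9 lines: vgzy ptg evqm kod awyo yxb qpkpp kwnia udey
Final line count: 9

Answer: 9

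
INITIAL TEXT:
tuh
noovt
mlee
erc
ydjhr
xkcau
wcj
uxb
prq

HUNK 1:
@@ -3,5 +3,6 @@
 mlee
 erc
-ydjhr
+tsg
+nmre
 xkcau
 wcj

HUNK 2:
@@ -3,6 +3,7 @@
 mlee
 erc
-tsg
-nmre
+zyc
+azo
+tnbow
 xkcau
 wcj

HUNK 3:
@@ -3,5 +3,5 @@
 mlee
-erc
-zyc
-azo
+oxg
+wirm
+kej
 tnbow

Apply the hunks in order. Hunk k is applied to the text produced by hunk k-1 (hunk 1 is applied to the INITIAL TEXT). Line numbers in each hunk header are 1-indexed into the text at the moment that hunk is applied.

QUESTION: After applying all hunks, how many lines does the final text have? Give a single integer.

Hunk 1: at line 3 remove [ydjhr] add [tsg,nmre] -> 10 lines: tuh noovt mlee erc tsg nmre xkcau wcj uxb prq
Hunk 2: at line 3 remove [tsg,nmre] add [zyc,azo,tnbow] -> 11 lines: tuh noovt mlee erc zyc azo tnbow xkcau wcj uxb prq
Hunk 3: at line 3 remove [erc,zyc,azo] add [oxg,wirm,kej] -> 11 lines: tuh noovt mlee oxg wirm kej tnbow xkcau wcj uxb prq
Final line count: 11

Answer: 11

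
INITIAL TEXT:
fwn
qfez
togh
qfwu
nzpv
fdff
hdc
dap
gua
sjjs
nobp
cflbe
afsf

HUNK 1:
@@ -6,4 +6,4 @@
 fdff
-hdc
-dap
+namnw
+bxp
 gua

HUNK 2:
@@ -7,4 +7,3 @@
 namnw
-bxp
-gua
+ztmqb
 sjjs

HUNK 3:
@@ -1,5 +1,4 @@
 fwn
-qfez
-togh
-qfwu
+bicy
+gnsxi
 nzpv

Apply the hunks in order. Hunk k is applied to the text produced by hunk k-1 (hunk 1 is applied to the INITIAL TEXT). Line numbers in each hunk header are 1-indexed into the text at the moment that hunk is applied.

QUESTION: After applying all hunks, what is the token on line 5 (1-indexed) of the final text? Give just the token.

Hunk 1: at line 6 remove [hdc,dap] add [namnw,bxp] -> 13 lines: fwn qfez togh qfwu nzpv fdff namnw bxp gua sjjs nobp cflbe afsf
Hunk 2: at line 7 remove [bxp,gua] add [ztmqb] -> 12 lines: fwn qfez togh qfwu nzpv fdff namnw ztmqb sjjs nobp cflbe afsf
Hunk 3: at line 1 remove [qfez,togh,qfwu] add [bicy,gnsxi] -> 11 lines: fwn bicy gnsxi nzpv fdff namnw ztmqb sjjs nobp cflbe afsf
Final line 5: fdff

Answer: fdff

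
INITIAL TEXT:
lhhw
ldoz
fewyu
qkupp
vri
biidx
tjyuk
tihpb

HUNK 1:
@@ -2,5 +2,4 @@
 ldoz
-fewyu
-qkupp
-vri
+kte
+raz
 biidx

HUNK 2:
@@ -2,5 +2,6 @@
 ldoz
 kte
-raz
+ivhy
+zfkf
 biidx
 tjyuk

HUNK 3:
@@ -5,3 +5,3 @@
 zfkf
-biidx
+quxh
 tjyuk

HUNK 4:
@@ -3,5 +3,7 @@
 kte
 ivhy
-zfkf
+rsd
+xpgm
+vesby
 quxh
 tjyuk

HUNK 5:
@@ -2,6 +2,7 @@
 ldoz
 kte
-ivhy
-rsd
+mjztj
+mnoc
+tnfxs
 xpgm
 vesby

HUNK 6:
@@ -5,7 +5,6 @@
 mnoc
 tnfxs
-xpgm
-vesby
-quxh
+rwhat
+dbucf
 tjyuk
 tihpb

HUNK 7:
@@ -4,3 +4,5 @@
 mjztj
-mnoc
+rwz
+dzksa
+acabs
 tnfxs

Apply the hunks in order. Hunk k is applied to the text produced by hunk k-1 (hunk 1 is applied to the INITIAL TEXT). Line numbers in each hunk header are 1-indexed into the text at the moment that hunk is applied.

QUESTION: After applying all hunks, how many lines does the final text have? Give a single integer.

Answer: 12

Derivation:
Hunk 1: at line 2 remove [fewyu,qkupp,vri] add [kte,raz] -> 7 lines: lhhw ldoz kte raz biidx tjyuk tihpb
Hunk 2: at line 2 remove [raz] add [ivhy,zfkf] -> 8 lines: lhhw ldoz kte ivhy zfkf biidx tjyuk tihpb
Hunk 3: at line 5 remove [biidx] add [quxh] -> 8 lines: lhhw ldoz kte ivhy zfkf quxh tjyuk tihpb
Hunk 4: at line 3 remove [zfkf] add [rsd,xpgm,vesby] -> 10 lines: lhhw ldoz kte ivhy rsd xpgm vesby quxh tjyuk tihpb
Hunk 5: at line 2 remove [ivhy,rsd] add [mjztj,mnoc,tnfxs] -> 11 lines: lhhw ldoz kte mjztj mnoc tnfxs xpgm vesby quxh tjyuk tihpb
Hunk 6: at line 5 remove [xpgm,vesby,quxh] add [rwhat,dbucf] -> 10 lines: lhhw ldoz kte mjztj mnoc tnfxs rwhat dbucf tjyuk tihpb
Hunk 7: at line 4 remove [mnoc] add [rwz,dzksa,acabs] -> 12 lines: lhhw ldoz kte mjztj rwz dzksa acabs tnfxs rwhat dbucf tjyuk tihpb
Final line count: 12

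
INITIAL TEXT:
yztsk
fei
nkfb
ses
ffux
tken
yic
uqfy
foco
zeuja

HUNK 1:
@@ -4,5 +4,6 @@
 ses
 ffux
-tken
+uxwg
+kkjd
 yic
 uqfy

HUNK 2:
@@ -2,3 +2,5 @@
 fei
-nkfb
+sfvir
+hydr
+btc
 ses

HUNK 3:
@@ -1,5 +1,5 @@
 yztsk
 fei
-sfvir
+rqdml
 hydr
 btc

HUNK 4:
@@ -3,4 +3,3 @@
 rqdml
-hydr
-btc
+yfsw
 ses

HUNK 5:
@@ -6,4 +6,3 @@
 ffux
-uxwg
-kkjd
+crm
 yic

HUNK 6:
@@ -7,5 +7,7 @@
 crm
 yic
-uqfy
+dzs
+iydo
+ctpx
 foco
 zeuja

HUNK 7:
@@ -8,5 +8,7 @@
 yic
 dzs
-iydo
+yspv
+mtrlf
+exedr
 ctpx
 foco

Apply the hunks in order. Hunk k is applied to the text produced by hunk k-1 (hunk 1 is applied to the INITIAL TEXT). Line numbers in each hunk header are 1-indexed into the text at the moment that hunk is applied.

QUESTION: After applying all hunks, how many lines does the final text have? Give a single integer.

Answer: 15

Derivation:
Hunk 1: at line 4 remove [tken] add [uxwg,kkjd] -> 11 lines: yztsk fei nkfb ses ffux uxwg kkjd yic uqfy foco zeuja
Hunk 2: at line 2 remove [nkfb] add [sfvir,hydr,btc] -> 13 lines: yztsk fei sfvir hydr btc ses ffux uxwg kkjd yic uqfy foco zeuja
Hunk 3: at line 1 remove [sfvir] add [rqdml] -> 13 lines: yztsk fei rqdml hydr btc ses ffux uxwg kkjd yic uqfy foco zeuja
Hunk 4: at line 3 remove [hydr,btc] add [yfsw] -> 12 lines: yztsk fei rqdml yfsw ses ffux uxwg kkjd yic uqfy foco zeuja
Hunk 5: at line 6 remove [uxwg,kkjd] add [crm] -> 11 lines: yztsk fei rqdml yfsw ses ffux crm yic uqfy foco zeuja
Hunk 6: at line 7 remove [uqfy] add [dzs,iydo,ctpx] -> 13 lines: yztsk fei rqdml yfsw ses ffux crm yic dzs iydo ctpx foco zeuja
Hunk 7: at line 8 remove [iydo] add [yspv,mtrlf,exedr] -> 15 lines: yztsk fei rqdml yfsw ses ffux crm yic dzs yspv mtrlf exedr ctpx foco zeuja
Final line count: 15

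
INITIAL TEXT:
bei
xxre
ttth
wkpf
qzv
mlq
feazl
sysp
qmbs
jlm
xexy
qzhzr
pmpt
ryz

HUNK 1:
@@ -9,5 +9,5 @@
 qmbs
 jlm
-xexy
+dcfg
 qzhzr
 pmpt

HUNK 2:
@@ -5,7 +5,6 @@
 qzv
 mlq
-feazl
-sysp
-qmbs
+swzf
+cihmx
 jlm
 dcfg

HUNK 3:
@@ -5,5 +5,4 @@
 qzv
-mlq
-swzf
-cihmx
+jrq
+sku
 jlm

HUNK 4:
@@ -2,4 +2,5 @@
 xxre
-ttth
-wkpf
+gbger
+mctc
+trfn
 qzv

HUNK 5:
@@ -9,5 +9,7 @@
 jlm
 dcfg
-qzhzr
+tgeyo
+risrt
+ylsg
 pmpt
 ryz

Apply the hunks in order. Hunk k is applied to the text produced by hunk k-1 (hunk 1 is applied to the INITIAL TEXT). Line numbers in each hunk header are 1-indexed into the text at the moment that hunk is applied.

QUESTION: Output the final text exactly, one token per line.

Answer: bei
xxre
gbger
mctc
trfn
qzv
jrq
sku
jlm
dcfg
tgeyo
risrt
ylsg
pmpt
ryz

Derivation:
Hunk 1: at line 9 remove [xexy] add [dcfg] -> 14 lines: bei xxre ttth wkpf qzv mlq feazl sysp qmbs jlm dcfg qzhzr pmpt ryz
Hunk 2: at line 5 remove [feazl,sysp,qmbs] add [swzf,cihmx] -> 13 lines: bei xxre ttth wkpf qzv mlq swzf cihmx jlm dcfg qzhzr pmpt ryz
Hunk 3: at line 5 remove [mlq,swzf,cihmx] add [jrq,sku] -> 12 lines: bei xxre ttth wkpf qzv jrq sku jlm dcfg qzhzr pmpt ryz
Hunk 4: at line 2 remove [ttth,wkpf] add [gbger,mctc,trfn] -> 13 lines: bei xxre gbger mctc trfn qzv jrq sku jlm dcfg qzhzr pmpt ryz
Hunk 5: at line 9 remove [qzhzr] add [tgeyo,risrt,ylsg] -> 15 lines: bei xxre gbger mctc trfn qzv jrq sku jlm dcfg tgeyo risrt ylsg pmpt ryz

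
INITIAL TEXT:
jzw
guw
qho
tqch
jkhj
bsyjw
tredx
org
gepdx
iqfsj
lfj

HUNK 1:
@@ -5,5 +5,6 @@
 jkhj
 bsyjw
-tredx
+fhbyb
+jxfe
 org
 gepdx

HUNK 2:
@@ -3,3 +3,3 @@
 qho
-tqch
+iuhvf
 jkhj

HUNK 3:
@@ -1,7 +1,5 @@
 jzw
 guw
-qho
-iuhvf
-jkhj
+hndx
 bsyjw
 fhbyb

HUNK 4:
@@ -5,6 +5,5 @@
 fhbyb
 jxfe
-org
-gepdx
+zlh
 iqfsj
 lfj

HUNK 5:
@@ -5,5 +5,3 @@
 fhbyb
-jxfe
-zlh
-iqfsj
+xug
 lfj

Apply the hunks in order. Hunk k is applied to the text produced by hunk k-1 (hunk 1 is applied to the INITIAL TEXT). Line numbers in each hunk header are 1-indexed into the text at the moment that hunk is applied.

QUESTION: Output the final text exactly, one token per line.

Answer: jzw
guw
hndx
bsyjw
fhbyb
xug
lfj

Derivation:
Hunk 1: at line 5 remove [tredx] add [fhbyb,jxfe] -> 12 lines: jzw guw qho tqch jkhj bsyjw fhbyb jxfe org gepdx iqfsj lfj
Hunk 2: at line 3 remove [tqch] add [iuhvf] -> 12 lines: jzw guw qho iuhvf jkhj bsyjw fhbyb jxfe org gepdx iqfsj lfj
Hunk 3: at line 1 remove [qho,iuhvf,jkhj] add [hndx] -> 10 lines: jzw guw hndx bsyjw fhbyb jxfe org gepdx iqfsj lfj
Hunk 4: at line 5 remove [org,gepdx] add [zlh] -> 9 lines: jzw guw hndx bsyjw fhbyb jxfe zlh iqfsj lfj
Hunk 5: at line 5 remove [jxfe,zlh,iqfsj] add [xug] -> 7 lines: jzw guw hndx bsyjw fhbyb xug lfj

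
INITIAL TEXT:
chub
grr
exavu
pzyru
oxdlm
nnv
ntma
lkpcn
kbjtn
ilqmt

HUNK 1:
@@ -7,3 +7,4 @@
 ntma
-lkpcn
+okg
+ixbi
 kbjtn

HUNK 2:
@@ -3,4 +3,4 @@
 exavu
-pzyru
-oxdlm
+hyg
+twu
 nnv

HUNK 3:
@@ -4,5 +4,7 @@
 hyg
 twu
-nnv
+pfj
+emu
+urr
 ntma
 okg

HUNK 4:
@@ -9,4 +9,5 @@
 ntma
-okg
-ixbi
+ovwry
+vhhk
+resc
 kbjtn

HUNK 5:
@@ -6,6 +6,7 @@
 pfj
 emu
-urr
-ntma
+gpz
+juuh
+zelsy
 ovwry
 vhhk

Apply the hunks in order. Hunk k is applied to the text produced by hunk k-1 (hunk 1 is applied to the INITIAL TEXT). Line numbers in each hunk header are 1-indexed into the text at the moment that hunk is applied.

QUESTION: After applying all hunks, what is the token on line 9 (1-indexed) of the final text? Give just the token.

Answer: juuh

Derivation:
Hunk 1: at line 7 remove [lkpcn] add [okg,ixbi] -> 11 lines: chub grr exavu pzyru oxdlm nnv ntma okg ixbi kbjtn ilqmt
Hunk 2: at line 3 remove [pzyru,oxdlm] add [hyg,twu] -> 11 lines: chub grr exavu hyg twu nnv ntma okg ixbi kbjtn ilqmt
Hunk 3: at line 4 remove [nnv] add [pfj,emu,urr] -> 13 lines: chub grr exavu hyg twu pfj emu urr ntma okg ixbi kbjtn ilqmt
Hunk 4: at line 9 remove [okg,ixbi] add [ovwry,vhhk,resc] -> 14 lines: chub grr exavu hyg twu pfj emu urr ntma ovwry vhhk resc kbjtn ilqmt
Hunk 5: at line 6 remove [urr,ntma] add [gpz,juuh,zelsy] -> 15 lines: chub grr exavu hyg twu pfj emu gpz juuh zelsy ovwry vhhk resc kbjtn ilqmt
Final line 9: juuh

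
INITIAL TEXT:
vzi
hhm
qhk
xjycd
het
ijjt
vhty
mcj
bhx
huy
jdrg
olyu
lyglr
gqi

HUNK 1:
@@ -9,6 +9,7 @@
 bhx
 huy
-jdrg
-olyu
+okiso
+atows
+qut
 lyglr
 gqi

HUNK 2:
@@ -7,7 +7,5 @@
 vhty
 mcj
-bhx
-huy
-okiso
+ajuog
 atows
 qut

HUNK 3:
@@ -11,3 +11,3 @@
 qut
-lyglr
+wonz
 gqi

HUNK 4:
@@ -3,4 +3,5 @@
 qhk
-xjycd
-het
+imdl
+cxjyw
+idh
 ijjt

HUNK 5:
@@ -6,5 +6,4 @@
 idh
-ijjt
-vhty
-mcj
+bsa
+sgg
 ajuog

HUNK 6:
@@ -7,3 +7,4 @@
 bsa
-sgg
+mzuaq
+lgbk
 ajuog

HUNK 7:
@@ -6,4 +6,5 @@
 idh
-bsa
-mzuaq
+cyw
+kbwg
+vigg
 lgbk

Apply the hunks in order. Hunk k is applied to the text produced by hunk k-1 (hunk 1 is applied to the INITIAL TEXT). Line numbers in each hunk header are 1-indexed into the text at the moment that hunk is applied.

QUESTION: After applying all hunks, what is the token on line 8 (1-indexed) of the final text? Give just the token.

Hunk 1: at line 9 remove [jdrg,olyu] add [okiso,atows,qut] -> 15 lines: vzi hhm qhk xjycd het ijjt vhty mcj bhx huy okiso atows qut lyglr gqi
Hunk 2: at line 7 remove [bhx,huy,okiso] add [ajuog] -> 13 lines: vzi hhm qhk xjycd het ijjt vhty mcj ajuog atows qut lyglr gqi
Hunk 3: at line 11 remove [lyglr] add [wonz] -> 13 lines: vzi hhm qhk xjycd het ijjt vhty mcj ajuog atows qut wonz gqi
Hunk 4: at line 3 remove [xjycd,het] add [imdl,cxjyw,idh] -> 14 lines: vzi hhm qhk imdl cxjyw idh ijjt vhty mcj ajuog atows qut wonz gqi
Hunk 5: at line 6 remove [ijjt,vhty,mcj] add [bsa,sgg] -> 13 lines: vzi hhm qhk imdl cxjyw idh bsa sgg ajuog atows qut wonz gqi
Hunk 6: at line 7 remove [sgg] add [mzuaq,lgbk] -> 14 lines: vzi hhm qhk imdl cxjyw idh bsa mzuaq lgbk ajuog atows qut wonz gqi
Hunk 7: at line 6 remove [bsa,mzuaq] add [cyw,kbwg,vigg] -> 15 lines: vzi hhm qhk imdl cxjyw idh cyw kbwg vigg lgbk ajuog atows qut wonz gqi
Final line 8: kbwg

Answer: kbwg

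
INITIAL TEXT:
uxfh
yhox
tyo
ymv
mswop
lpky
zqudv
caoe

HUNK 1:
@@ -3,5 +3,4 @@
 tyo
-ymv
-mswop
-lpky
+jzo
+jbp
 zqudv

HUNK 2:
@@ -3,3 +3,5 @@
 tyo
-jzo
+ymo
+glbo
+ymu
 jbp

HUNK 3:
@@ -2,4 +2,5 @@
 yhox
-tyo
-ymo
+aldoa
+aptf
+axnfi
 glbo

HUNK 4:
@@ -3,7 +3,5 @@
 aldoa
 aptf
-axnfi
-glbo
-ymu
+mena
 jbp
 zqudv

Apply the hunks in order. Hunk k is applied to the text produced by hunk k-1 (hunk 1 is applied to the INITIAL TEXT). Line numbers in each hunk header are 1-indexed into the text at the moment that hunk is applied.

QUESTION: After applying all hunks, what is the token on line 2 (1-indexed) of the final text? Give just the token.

Answer: yhox

Derivation:
Hunk 1: at line 3 remove [ymv,mswop,lpky] add [jzo,jbp] -> 7 lines: uxfh yhox tyo jzo jbp zqudv caoe
Hunk 2: at line 3 remove [jzo] add [ymo,glbo,ymu] -> 9 lines: uxfh yhox tyo ymo glbo ymu jbp zqudv caoe
Hunk 3: at line 2 remove [tyo,ymo] add [aldoa,aptf,axnfi] -> 10 lines: uxfh yhox aldoa aptf axnfi glbo ymu jbp zqudv caoe
Hunk 4: at line 3 remove [axnfi,glbo,ymu] add [mena] -> 8 lines: uxfh yhox aldoa aptf mena jbp zqudv caoe
Final line 2: yhox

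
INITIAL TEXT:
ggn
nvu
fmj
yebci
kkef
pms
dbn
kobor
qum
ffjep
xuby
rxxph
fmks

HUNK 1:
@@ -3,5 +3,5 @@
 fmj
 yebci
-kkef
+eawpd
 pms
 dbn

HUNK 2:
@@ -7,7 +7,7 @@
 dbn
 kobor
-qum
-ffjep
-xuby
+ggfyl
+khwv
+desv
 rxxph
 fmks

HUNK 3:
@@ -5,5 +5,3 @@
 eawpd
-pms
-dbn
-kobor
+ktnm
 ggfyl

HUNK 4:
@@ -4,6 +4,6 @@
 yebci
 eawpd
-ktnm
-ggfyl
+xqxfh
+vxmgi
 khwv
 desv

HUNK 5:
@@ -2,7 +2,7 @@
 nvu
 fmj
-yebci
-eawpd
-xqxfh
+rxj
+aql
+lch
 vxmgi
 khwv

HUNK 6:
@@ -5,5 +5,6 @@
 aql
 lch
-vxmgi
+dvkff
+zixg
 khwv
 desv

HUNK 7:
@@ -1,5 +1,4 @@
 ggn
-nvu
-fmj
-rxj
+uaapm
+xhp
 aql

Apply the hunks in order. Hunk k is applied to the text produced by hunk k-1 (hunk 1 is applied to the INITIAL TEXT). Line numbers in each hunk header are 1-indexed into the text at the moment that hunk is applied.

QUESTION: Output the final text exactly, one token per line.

Hunk 1: at line 3 remove [kkef] add [eawpd] -> 13 lines: ggn nvu fmj yebci eawpd pms dbn kobor qum ffjep xuby rxxph fmks
Hunk 2: at line 7 remove [qum,ffjep,xuby] add [ggfyl,khwv,desv] -> 13 lines: ggn nvu fmj yebci eawpd pms dbn kobor ggfyl khwv desv rxxph fmks
Hunk 3: at line 5 remove [pms,dbn,kobor] add [ktnm] -> 11 lines: ggn nvu fmj yebci eawpd ktnm ggfyl khwv desv rxxph fmks
Hunk 4: at line 4 remove [ktnm,ggfyl] add [xqxfh,vxmgi] -> 11 lines: ggn nvu fmj yebci eawpd xqxfh vxmgi khwv desv rxxph fmks
Hunk 5: at line 2 remove [yebci,eawpd,xqxfh] add [rxj,aql,lch] -> 11 lines: ggn nvu fmj rxj aql lch vxmgi khwv desv rxxph fmks
Hunk 6: at line 5 remove [vxmgi] add [dvkff,zixg] -> 12 lines: ggn nvu fmj rxj aql lch dvkff zixg khwv desv rxxph fmks
Hunk 7: at line 1 remove [nvu,fmj,rxj] add [uaapm,xhp] -> 11 lines: ggn uaapm xhp aql lch dvkff zixg khwv desv rxxph fmks

Answer: ggn
uaapm
xhp
aql
lch
dvkff
zixg
khwv
desv
rxxph
fmks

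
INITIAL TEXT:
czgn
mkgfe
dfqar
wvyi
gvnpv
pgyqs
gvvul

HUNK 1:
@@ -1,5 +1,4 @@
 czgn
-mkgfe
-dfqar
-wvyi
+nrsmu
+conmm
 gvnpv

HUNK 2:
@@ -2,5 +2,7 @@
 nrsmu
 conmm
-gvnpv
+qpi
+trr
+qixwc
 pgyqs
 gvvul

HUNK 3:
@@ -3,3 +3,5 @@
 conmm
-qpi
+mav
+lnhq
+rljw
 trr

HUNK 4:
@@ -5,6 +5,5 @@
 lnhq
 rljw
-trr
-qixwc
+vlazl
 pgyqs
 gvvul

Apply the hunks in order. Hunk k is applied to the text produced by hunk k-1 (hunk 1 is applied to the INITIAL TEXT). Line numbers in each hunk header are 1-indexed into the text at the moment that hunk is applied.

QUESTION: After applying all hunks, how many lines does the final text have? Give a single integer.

Answer: 9

Derivation:
Hunk 1: at line 1 remove [mkgfe,dfqar,wvyi] add [nrsmu,conmm] -> 6 lines: czgn nrsmu conmm gvnpv pgyqs gvvul
Hunk 2: at line 2 remove [gvnpv] add [qpi,trr,qixwc] -> 8 lines: czgn nrsmu conmm qpi trr qixwc pgyqs gvvul
Hunk 3: at line 3 remove [qpi] add [mav,lnhq,rljw] -> 10 lines: czgn nrsmu conmm mav lnhq rljw trr qixwc pgyqs gvvul
Hunk 4: at line 5 remove [trr,qixwc] add [vlazl] -> 9 lines: czgn nrsmu conmm mav lnhq rljw vlazl pgyqs gvvul
Final line count: 9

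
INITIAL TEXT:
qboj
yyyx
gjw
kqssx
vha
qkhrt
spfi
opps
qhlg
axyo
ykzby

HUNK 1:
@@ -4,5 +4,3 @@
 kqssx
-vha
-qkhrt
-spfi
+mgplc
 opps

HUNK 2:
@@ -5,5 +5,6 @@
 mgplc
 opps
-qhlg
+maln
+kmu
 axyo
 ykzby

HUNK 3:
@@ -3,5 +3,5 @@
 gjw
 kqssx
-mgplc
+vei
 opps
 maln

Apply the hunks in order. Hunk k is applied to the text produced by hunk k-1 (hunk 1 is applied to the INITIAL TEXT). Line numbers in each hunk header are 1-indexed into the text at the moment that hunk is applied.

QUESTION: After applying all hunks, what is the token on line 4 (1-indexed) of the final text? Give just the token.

Answer: kqssx

Derivation:
Hunk 1: at line 4 remove [vha,qkhrt,spfi] add [mgplc] -> 9 lines: qboj yyyx gjw kqssx mgplc opps qhlg axyo ykzby
Hunk 2: at line 5 remove [qhlg] add [maln,kmu] -> 10 lines: qboj yyyx gjw kqssx mgplc opps maln kmu axyo ykzby
Hunk 3: at line 3 remove [mgplc] add [vei] -> 10 lines: qboj yyyx gjw kqssx vei opps maln kmu axyo ykzby
Final line 4: kqssx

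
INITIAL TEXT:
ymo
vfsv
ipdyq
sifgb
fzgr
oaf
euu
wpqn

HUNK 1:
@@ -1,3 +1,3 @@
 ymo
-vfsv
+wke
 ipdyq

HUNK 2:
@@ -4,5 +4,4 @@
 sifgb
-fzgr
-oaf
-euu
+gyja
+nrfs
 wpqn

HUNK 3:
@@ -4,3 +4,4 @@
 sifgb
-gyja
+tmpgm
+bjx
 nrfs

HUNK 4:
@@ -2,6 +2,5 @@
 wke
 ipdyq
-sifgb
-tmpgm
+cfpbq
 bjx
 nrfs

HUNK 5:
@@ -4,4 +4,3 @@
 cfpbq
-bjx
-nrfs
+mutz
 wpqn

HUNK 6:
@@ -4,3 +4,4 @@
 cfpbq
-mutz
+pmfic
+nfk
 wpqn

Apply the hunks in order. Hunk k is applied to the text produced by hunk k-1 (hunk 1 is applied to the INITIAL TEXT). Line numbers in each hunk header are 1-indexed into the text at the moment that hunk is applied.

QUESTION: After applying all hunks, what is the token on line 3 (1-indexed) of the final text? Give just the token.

Answer: ipdyq

Derivation:
Hunk 1: at line 1 remove [vfsv] add [wke] -> 8 lines: ymo wke ipdyq sifgb fzgr oaf euu wpqn
Hunk 2: at line 4 remove [fzgr,oaf,euu] add [gyja,nrfs] -> 7 lines: ymo wke ipdyq sifgb gyja nrfs wpqn
Hunk 3: at line 4 remove [gyja] add [tmpgm,bjx] -> 8 lines: ymo wke ipdyq sifgb tmpgm bjx nrfs wpqn
Hunk 4: at line 2 remove [sifgb,tmpgm] add [cfpbq] -> 7 lines: ymo wke ipdyq cfpbq bjx nrfs wpqn
Hunk 5: at line 4 remove [bjx,nrfs] add [mutz] -> 6 lines: ymo wke ipdyq cfpbq mutz wpqn
Hunk 6: at line 4 remove [mutz] add [pmfic,nfk] -> 7 lines: ymo wke ipdyq cfpbq pmfic nfk wpqn
Final line 3: ipdyq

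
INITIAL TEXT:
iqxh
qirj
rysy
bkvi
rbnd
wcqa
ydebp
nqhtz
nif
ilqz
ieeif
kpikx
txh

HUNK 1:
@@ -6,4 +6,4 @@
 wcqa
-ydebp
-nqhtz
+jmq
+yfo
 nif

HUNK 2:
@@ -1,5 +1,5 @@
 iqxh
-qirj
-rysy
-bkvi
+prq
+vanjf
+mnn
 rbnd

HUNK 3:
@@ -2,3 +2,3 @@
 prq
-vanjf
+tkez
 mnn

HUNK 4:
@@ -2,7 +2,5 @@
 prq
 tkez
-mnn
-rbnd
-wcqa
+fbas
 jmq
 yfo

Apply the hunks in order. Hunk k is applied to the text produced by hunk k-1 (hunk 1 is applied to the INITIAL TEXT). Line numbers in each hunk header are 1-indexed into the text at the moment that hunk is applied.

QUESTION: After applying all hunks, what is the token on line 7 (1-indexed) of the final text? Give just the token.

Hunk 1: at line 6 remove [ydebp,nqhtz] add [jmq,yfo] -> 13 lines: iqxh qirj rysy bkvi rbnd wcqa jmq yfo nif ilqz ieeif kpikx txh
Hunk 2: at line 1 remove [qirj,rysy,bkvi] add [prq,vanjf,mnn] -> 13 lines: iqxh prq vanjf mnn rbnd wcqa jmq yfo nif ilqz ieeif kpikx txh
Hunk 3: at line 2 remove [vanjf] add [tkez] -> 13 lines: iqxh prq tkez mnn rbnd wcqa jmq yfo nif ilqz ieeif kpikx txh
Hunk 4: at line 2 remove [mnn,rbnd,wcqa] add [fbas] -> 11 lines: iqxh prq tkez fbas jmq yfo nif ilqz ieeif kpikx txh
Final line 7: nif

Answer: nif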